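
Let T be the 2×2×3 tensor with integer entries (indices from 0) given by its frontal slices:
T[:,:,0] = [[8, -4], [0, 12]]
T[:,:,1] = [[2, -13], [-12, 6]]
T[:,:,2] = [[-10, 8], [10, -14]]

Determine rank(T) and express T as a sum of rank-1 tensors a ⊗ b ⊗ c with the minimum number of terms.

Lower bound: the mode-3 unfolding of T (rows indexed by k, columns by (i,j) = (0,0), (0,1), (1,0), (1,1)) is [[8, -4, 0, 12], [2, -13, -12, 6], [-10, 8, 10, -14]].
There the 3×3 minor on rows k ∈ {0, 1, 2}, columns (i,j) ∈ {(0,0), (0,1), (1,0)} is det [[8, -4, 0], [2, -13, -12], [-10, 8, 10]] = -672 ≠ 0, so this unfolding has rank ≥ 3; CP rank is at least every unfolding rank, so rank(T) ≥ 3. (This is only a lower bound: in general the CP rank may exceed every unfolding rank, so we still need to exhibit 3 rank-1 terms summing to T.)
Upper bound: T is a sum of 3 rank-1 terms, T = (1, -2) ⊗ (2, -1) ⊗ (0, 1, -2) + (1, -1) ⊗ (1, -2) ⊗ (4, 4, -4) + (1, 1) ⊗ (1, 1) ⊗ (4, -4, -2) (one valid choice — decompositions are not unique — normalised so each a, b is primitive with positive first nonzero entry; check it by expanding all entries), so rank(T) ≤ 3.
These bounds meet, so rank(T) = 3.

rank(T) = 3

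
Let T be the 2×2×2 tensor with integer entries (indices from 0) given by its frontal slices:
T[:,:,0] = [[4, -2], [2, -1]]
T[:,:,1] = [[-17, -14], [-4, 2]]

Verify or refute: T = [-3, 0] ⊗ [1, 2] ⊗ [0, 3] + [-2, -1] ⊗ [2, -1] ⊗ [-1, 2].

Yes

Reconstruct entrywise from the claimed factors. For example, T[0,0,1] = -17 and Σₗ aₗ[0]bₗ[0]cₗ[1] = (-3)·(1)·(3) + (-2)·(2)·(2) = -17; checking all 8 entries, every one matches. The claim holds.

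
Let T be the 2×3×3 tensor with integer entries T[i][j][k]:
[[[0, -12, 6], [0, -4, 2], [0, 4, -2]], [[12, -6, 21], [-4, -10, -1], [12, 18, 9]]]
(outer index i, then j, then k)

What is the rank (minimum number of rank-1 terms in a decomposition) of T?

2

Lower bound: the mode-3 unfolding of T (rows indexed by k, columns by (i,j) = (0,0), (0,1), (0,2), (1,0), (1,1), (1,2)) is [[0, 0, 0, 12, -4, 12], [-12, -4, 4, -6, -10, 18], [6, 2, -2, 21, -1, 9]].
There the 2×2 minor on rows k ∈ {0, 1}, columns (i,j) ∈ {(0,0), (1,0)} is det [[0, 12], [-12, -6]] = 144 ≠ 0, so this unfolding has rank ≥ 2; CP rank is at least every unfolding rank, so rank(T) ≥ 2. (Flattening ranks never certify an upper bound on CP rank; for that we must actually write T with 2 rank-1 terms.)
Upper bound — finding two terms. Write S_k = T[:,:,k] for the frontal slices: S₀ = [[0, 0, 0], [12, -4, 12]], S₁ = [[-12, -4, 4], [-6, -10, 18]], S₂ = [[6, 2, -2], [21, -1, 9]].
If T = a₁ ⊗ b₁ ⊗ c₁ + a₂ ⊗ b₂ ⊗ c₂ then each S_k = c₁[k]·a₁b₁ᵀ + c₂[k]·a₂b₂ᵀ. S₀ and S₁ are linearly independent, so a₁b₁ᵀ and a₂b₂ᵀ must span the same plane of matrices: they are the rank-1 matrices of the form x·S₀ + y·S₁.
The 2×2 minor of x·S₀ + y·S₁ on rows {0,1}, columns {0,1} is 96·xy + 96·y² = 96·(y)(x + y), vanishing at (x:y) = (1:0) and (1:-1).
M₁ = S₀ = [[0, 0, 0], [12, -4, 12]] = 4·[0, 1][3, -1, 3]ᵀ and M₂ = S₀ − S₁ = [[12, 4, -4], [18, 6, -6]] = 2·[2, 3][3, 1, -1]ᵀ, so take a₁ = [0, 1], b₁ = [3, -1, 3], a₂ = [2, 3], b₂ = [3, 1, -1].
Each slice is an integer combination of E₁ = a₁b₁ᵀ and E₂ = a₂b₂ᵀ: S₀ = 4·E₁, S₁ = 4·E₁ − 2·E₂, S₂ = 4·E₁ + E₂; reading off coefficients, c₁ = [4, 4, 4] and c₂ = [0, -2, 1].
Hence T = [0, 1] ⊗ [3, -1, 3] ⊗ [4, 4, 4] + [2, 3] ⊗ [3, 1, -1] ⊗ [0, -2, 1], so rank(T) ≤ 2.
These bounds meet, so rank(T) = 2.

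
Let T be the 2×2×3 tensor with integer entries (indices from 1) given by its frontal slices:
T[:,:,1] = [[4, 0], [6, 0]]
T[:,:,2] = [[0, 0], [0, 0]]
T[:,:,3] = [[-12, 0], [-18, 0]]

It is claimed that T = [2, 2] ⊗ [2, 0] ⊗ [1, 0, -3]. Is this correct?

No

Reconstruct entry (2,1,1) from the claimed factors: Σₗ aₗ[2]bₗ[1]cₗ[1] = (2)·(2)·(1) = 4, but T[2,1,1] = 6. The claim is false.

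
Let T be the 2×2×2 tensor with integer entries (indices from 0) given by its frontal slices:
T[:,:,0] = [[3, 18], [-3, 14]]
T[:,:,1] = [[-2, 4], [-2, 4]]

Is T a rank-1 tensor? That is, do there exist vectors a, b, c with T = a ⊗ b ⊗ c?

No

The mode-2 unfolding of T (rows indexed by j, columns by (i,k) = (0,0), (0,1), (1,0), (1,1)) is [[3, -2, -3, -2], [18, 4, 14, 4]].
There the 2×2 minor on rows j ∈ {0, 1}, columns (i,k) ∈ {(0,0), (0,1)} is det [[3, -2], [18, 4]] = 48 ≠ 0, so this unfolding has rank ≥ 2; CP rank is at least every unfolding rank, so rank(T) ≥ 2.
In particular rank(T) ≥ 2 > 1, so T is not rank-1.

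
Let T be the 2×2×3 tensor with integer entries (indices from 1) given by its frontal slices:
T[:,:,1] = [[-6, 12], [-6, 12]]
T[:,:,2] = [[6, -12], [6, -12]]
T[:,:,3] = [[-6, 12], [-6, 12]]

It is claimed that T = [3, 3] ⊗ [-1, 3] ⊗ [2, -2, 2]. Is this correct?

Reconstruct entry (1,2,1) from the claimed factors: Σₗ aₗ[1]bₗ[2]cₗ[1] = (3)·(3)·(2) = 18, but T[1,2,1] = 12. The claim is false.

No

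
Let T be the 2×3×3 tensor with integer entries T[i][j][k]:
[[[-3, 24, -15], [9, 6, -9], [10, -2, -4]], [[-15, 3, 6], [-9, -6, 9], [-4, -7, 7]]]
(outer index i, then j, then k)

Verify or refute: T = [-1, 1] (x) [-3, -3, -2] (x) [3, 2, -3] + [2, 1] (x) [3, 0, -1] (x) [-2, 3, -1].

Reconstruct entrywise from the claimed factors. For example, T[1,1,0] = -9 and Σₗ aₗ[1]bₗ[1]cₗ[0] = (1)·(-3)·(3) + (1)·(0)·(-2) = -9; checking all 18 entries, every one matches. The claim holds.

Yes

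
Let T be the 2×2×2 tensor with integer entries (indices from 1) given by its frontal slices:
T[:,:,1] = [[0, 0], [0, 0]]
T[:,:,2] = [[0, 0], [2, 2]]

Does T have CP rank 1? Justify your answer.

Yes

If T = a ⊗ b ⊗ c then every fibre of T is a multiple of the corresponding factor, so read the factors off the fibres through the nonzero entry T[2,1,2] = 2.
The mode-1 fibre T[:,1,2] = [0, 2] gives a = [0, 1] (primitive direction); the mode-2 fibre T[2,:,2] = [2, 2] gives b = [1, 1]; then c[k] = T[2,1,k] / (a[2]·b[1]) = [0, 2] / 1 = [0, 2].
Expanding [0, 1] ⊗ [1, 1] ⊗ [0, 2] reproduces all 8 entries of T, so T = [0, 1] ⊗ [1, 1] ⊗ [0, 2] and rank(T) ≤ 1.
Equivalently every frontal slice T[:,:,k] is c[k] times the rank-1 matrix [0, 1] ⊗ [1, 1]. So T has rank 1 (it is nonzero).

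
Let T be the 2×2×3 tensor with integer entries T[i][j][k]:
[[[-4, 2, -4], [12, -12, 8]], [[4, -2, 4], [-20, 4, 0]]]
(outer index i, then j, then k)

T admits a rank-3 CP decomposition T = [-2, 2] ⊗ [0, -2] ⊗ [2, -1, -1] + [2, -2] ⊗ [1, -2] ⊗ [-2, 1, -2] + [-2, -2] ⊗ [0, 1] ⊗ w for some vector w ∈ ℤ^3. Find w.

Subtract the known terms from T to get the rank-1 residual R = [-2, -2] ⊗ [0, 1] ⊗ w, so R[i,j,k] = a[i]·b[j]·w[k]. Pick indices with nonzero a[0]·b[1] = (-2)·(1) = -2. Only the fibre through (0,1,·) is needed: R[0,1,:] = T[0,1,:] − Σₗ aₗ[0]bₗ[1]cₗ = [12, -12, 8] − (-2)·(-2)·[2, -1, -1] − (2)·(-2)·[-2, 1, -2] = [-4, -4, 4]. Then w[k] = R[0,1,k] / -2 for each k, giving w = [-4, -4, 4] / -2 = [2, 2, -2].

w = [2, 2, -2]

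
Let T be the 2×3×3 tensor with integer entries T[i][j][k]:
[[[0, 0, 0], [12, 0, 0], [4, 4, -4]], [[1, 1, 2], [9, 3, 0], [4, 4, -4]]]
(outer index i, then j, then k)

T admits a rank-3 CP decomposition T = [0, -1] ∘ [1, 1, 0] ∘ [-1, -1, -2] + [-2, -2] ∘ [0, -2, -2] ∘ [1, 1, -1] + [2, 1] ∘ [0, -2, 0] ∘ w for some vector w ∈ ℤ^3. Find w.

w = [-2, 1, -1]

Subtract the known terms from T to get the rank-1 residual R = [2, 1] ∘ [0, -2, 0] ∘ w, so R[i,j,k] = a[i]·b[j]·w[k]. Pick indices with nonzero a[0]·b[1] = (2)·(-2) = -4. Only the fibre through (0,1,·) is needed: R[0,1,:] = T[0,1,:] − Σₗ aₗ[0]bₗ[1]cₗ = [12, 0, 0] − (0)·(1)·[-1, -1, -2] − (-2)·(-2)·[1, 1, -1] = [8, -4, 4]. Then w[k] = R[0,1,k] / -4 for each k, giving w = [8, -4, 4] / -4 = [-2, 1, -1].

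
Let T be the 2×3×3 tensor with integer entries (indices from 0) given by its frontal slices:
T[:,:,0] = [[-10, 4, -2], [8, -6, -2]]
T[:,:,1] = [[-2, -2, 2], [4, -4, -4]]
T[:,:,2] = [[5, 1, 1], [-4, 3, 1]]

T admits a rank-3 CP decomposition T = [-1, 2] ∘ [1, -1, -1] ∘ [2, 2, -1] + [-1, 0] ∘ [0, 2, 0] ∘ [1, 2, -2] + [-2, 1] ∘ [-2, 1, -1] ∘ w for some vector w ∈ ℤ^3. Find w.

Subtract the known terms from T to get the rank-1 residual R = [-2, 1] ∘ [-2, 1, -1] ∘ w, so R[i,j,k] = a[i]·b[j]·w[k]. Pick indices with nonzero a[0]·b[0] = (-2)·(-2) = 4. Only the fibre through (0,0,·) is needed: R[0,0,:] = T[0,0,:] − Σₗ aₗ[0]bₗ[0]cₗ = [-10, -2, 5] − (-1)·(1)·[2, 2, -1] − (-1)·(0)·[1, 2, -2] = [-8, 0, 4]. Then w[k] = R[0,0,k] / 4 for each k, giving w = [-8, 0, 4] / 4 = [-2, 0, 1].

w = [-2, 0, 1]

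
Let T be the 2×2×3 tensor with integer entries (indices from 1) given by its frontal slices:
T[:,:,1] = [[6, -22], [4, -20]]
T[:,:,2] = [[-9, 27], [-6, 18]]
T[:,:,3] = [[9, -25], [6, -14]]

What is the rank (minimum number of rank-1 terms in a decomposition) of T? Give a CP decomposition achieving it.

rank(T) = 2

Lower bound: in the mode-1 unfolding of T (rows indexed by i, columns by (j,k)) the 2×2 minor on rows i ∈ {1, 2}, columns (j,k) ∈ {(1,1), (2,1)} is det [[6, -22], [4, -20]] = -32 ≠ 0, so that unfolding has rank ≥ 2 and hence rank(T) ≥ 2 (CP rank is at least every unfolding rank, though it can be larger).
Upper bound: with S_k = T[:,:,k], the two rank-1 terms a₁b₁ᵀ, a₂b₂ᵀ are the rank-1 members of the pencil x·S₁ + y·S₂.
det(x·S₁ + y·S₂) is −32·x² + 48·xy = (-16)·(2·x − 3·y)(x), vanishing at (x:y) = (3:2) and (0:1).
M₁ = 3·S₁ + 2·S₂ = [[0, -12], [0, -24]] = (-12)·(1, 2)(0, 1)ᵀ and M₂ = S₂ = [[-9, 27], [-6, 18]] = (-3)·(3, 2)(1, -3)ᵀ, so take a₁ = (1, 2), b₁ = (0, 1), a₂ = (3, 2), b₂ = (1, -3).
Each slice is an integer combination of E₁ = a₁b₁ᵀ and E₂ = a₂b₂ᵀ: S₁ = −4·E₁ + 2·E₂, S₂ = −3·E₂, S₃ = 2·E₁ + 3·E₂; reading off coefficients, c₁ = (-4, 0, 2) and c₂ = (2, -3, 3).
Hence T = (1, 2) ⊗ (0, 1) ⊗ (-4, 0, 2) + (3, 2) ⊗ (1, -3) ⊗ (2, -3, 3), so rank(T) ≤ 2.
These bounds meet, so rank(T) = 2.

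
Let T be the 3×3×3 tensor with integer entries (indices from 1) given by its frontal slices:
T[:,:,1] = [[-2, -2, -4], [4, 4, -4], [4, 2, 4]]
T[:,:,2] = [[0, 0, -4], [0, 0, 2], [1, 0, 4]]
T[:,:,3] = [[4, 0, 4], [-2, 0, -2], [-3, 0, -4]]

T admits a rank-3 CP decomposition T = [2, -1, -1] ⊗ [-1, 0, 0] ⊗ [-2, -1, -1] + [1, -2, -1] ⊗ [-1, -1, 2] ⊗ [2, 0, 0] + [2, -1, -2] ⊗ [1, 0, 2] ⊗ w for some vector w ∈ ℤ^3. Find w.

Subtract the known terms from T to get the rank-1 residual R = [2, -1, -2] ⊗ [1, 0, 2] ⊗ w, so R[i,j,k] = a[i]·b[j]·w[k]. Pick indices with nonzero a[1]·b[1] = (2)·(1) = 2. Only the fibre through (1,1,·) is needed: R[1,1,:] = T[1,1,:] − Σₗ aₗ[1]bₗ[1]cₗ = [-2, 0, 4] − (2)·(-1)·[-2, -1, -1] − (1)·(-1)·[2, 0, 0] = [-4, -2, 2]. Then w[k] = R[1,1,k] / 2 for each k, giving w = [-4, -2, 2] / 2 = [-2, -1, 1].

w = [-2, -1, 1]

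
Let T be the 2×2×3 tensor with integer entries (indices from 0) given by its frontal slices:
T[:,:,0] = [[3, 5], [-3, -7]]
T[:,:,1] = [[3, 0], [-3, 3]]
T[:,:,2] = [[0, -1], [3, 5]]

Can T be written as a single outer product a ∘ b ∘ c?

No

The mode-3 unfolding of T (rows indexed by k, columns by (i,j) = (0,0), (0,1), (1,0), (1,1)) is [[3, 5, -3, -7], [3, 0, -3, 3], [0, -1, 3, 5]].
There the 3×3 minor on rows k ∈ {0, 1, 2}, columns (i,j) ∈ {(0,0), (0,1), (1,0)} is det [[3, 5, -3], [3, 0, -3], [0, -1, 3]] = -45 ≠ 0, so this unfolding has rank ≥ 3; CP rank is at least every unfolding rank, so rank(T) ≥ 3.
In particular rank(T) ≥ 3 > 1, so T is not rank-1.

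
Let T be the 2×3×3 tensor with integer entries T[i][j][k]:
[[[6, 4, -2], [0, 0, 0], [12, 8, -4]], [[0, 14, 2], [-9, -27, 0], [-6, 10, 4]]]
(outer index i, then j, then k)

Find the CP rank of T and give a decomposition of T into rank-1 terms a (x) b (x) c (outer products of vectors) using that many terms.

Lower bound: the mode-2 unfolding of T (rows indexed by j, columns by (i,k) = (0,0), (0,1), (0,2), (1,0), (1,1), (1,2)) is [[6, 4, -2, 0, 14, 2], [0, 0, 0, -9, -27, 0], [12, 8, -4, -6, 10, 4]].
There the 2×2 minor on rows j ∈ {0, 1}, columns (i,k) ∈ {(0,0), (1,0)} is det [[6, 0], [0, -9]] = -54 ≠ 0, so this unfolding has rank ≥ 2; CP rank is at least every unfolding rank, so rank(T) ≥ 2. (Unfolding ranks only ever bound the CP rank from below — rank(T) can be strictly larger than all of them — so the matching upper bound has to come from an explicit 2-term decomposition.)
Upper bound — finding two terms. Write S_k = T[:,:,k] for the frontal slices: S₀ = [[6, 0, 12], [0, -9, -6]], S₁ = [[4, 0, 8], [14, -27, 10]], S₂ = [[-2, 0, -4], [2, 0, 4]].
If T = a₁ (x) b₁ (x) c₁ + a₂ (x) b₂ (x) c₂ then each S_k = c₁[k]·a₁b₁ᵀ + c₂[k]·a₂b₂ᵀ. S₀ and S₁ are linearly independent, so a₁b₁ᵀ and a₂b₂ᵀ must span the same plane of matrices: they are the rank-1 matrices of the form x·S₀ + y·S₁.
The 2×2 minor of x·S₀ + y·S₁ on rows {0,1}, columns {0,1} is −54·x² − 198·xy − 108·y² = (-18)·(x + 3·y)(3·x + 2·y), vanishing at (x:y) = (3:-1) and (2:-3).
M₁ = 3·S₀ − S₁ = [[14, 0, 28], [-14, 0, -28]] = 14·(1, -1)(1, 0, 2)ᵀ and M₂ = 2·S₀ − 3·S₁ = [[0, 0, 0], [-42, 63, -42]] = (-21)·(0, 1)(2, -3, 2)ᵀ, so take a₁ = (1, -1), b₁ = (1, 0, 2), a₂ = (0, 1), b₂ = (2, -3, 2).
Each slice is an integer combination of E₁ = a₁b₁ᵀ and E₂ = a₂b₂ᵀ: S₀ = 6·E₁ + 3·E₂, S₁ = 4·E₁ + 9·E₂, S₂ = −2·E₁; reading off coefficients, c₁ = (6, 4, -2) and c₂ = (3, 9, 0).
Hence T = (1, -1) (x) (1, 0, 2) (x) (6, 4, -2) + (0, 1) (x) (2, -3, 2) (x) (3, 9, 0), so rank(T) ≤ 2.
These bounds meet, so rank(T) = 2.

rank(T) = 2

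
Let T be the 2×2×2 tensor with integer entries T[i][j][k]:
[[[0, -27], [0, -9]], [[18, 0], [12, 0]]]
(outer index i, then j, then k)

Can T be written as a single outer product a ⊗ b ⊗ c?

The mode-1 unfolding of T (rows indexed by i, columns by (j,k) = (0,0), (0,1), (1,0), (1,1)) is [[0, -27, 0, -9], [18, 0, 12, 0]].
There the 2×2 minor on rows i ∈ {0, 1}, columns (j,k) ∈ {(0,0), (0,1)} is det [[0, -27], [18, 0]] = 486 ≠ 0, so this unfolding has rank ≥ 2; CP rank is at least every unfolding rank, so rank(T) ≥ 2.
In particular rank(T) ≥ 2 > 1, so T is not rank-1.

No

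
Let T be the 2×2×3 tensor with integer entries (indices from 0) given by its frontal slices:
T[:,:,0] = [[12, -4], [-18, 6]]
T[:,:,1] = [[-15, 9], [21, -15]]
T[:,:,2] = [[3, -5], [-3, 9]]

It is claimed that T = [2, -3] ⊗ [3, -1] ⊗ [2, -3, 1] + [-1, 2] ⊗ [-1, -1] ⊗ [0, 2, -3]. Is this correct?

No

Reconstruct entry (0,0,1) from the claimed factors: Σₗ aₗ[0]bₗ[0]cₗ[1] = (2)·(3)·(-3) + (-1)·(-1)·(2) = -16, but T[0,0,1] = -15. The claim is false.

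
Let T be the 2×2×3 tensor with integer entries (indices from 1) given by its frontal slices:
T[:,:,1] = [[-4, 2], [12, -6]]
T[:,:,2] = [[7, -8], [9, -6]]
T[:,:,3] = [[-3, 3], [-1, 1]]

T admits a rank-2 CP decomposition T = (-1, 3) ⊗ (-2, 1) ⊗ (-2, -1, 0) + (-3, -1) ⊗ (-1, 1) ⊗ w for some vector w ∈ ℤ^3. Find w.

Subtract the known terms from T to get the rank-1 residual R = (-3, -1) ⊗ (-1, 1) ⊗ w, so R[i,j,k] = a[i]·b[j]·w[k]. Pick indices with nonzero a[1]·b[1] = (-3)·(-1) = 3. Only the fibre through (1,1,·) is needed: R[1,1,:] = T[1,1,:] − Σₗ aₗ[1]bₗ[1]cₗ = [-4, 7, -3] − (-1)·(-2)·(-2, -1, 0) = [0, 9, -3]. Then w[k] = R[1,1,k] / 3 for each k, giving w = [0, 9, -3] / 3 = (0, 3, -1).

w = (0, 3, -1)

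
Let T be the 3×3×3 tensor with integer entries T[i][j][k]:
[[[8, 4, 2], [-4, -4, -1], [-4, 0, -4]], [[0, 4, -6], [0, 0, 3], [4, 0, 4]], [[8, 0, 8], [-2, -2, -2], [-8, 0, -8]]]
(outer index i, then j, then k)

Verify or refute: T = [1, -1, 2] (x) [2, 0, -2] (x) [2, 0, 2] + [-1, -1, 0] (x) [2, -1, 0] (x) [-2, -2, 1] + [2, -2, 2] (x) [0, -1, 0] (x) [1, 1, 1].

Yes

Reconstruct entrywise from the claimed factors. For example, T[2,0,1] = 0 and Σₗ aₗ[2]bₗ[0]cₗ[1] = (2)·(2)·(0) + (0)·(2)·(-2) + (2)·(0)·(1) = 0; checking all 27 entries, every one matches. The claim holds.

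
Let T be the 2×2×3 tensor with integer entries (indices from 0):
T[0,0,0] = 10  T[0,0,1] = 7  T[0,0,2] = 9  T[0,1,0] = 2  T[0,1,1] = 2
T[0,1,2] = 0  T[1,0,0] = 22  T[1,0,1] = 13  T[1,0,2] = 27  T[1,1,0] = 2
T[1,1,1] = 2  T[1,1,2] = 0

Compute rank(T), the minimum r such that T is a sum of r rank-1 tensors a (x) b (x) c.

2

Lower bound: the mode-3 unfolding of T (rows indexed by k, columns by (i,j) = (0,0), (0,1), (1,0), (1,1)) is [[10, 2, 22, 2], [7, 2, 13, 2], [9, 0, 27, 0]].
There the 2×2 minor on rows k ∈ {0, 1}, columns (i,j) ∈ {(0,0), (0,1)} is det [[10, 2], [7, 2]] = 6 ≠ 0, so this unfolding has rank ≥ 2; CP rank is at least every unfolding rank, so rank(T) ≥ 2. (Flattening ranks never certify an upper bound on CP rank; for that we must actually write T with 2 rank-1 terms.)
Upper bound — finding two terms. Write S_k = T[:,:,k] for the frontal slices: S₀ = [[10, 2], [22, 2]], S₁ = [[7, 2], [13, 2]], S₂ = [[9, 0], [27, 0]].
If T = a₁ (x) b₁ (x) c₁ + a₂ (x) b₂ (x) c₂ then each S_k = c₁[k]·a₁b₁ᵀ + c₂[k]·a₂b₂ᵀ. S₀ and S₁ are linearly independent, so a₁b₁ᵀ and a₂b₂ᵀ must span the same plane of matrices: they are the rank-1 matrices of the form x·S₀ + y·S₁.
det(x·S₀ + y·S₁) is −24·x² − 36·xy − 12·y² = (-12)·(x + y)(2·x + y), vanishing at (x:y) = (1:-1) and (1:-2).
M₁ = S₀ − S₁ = [[3, 0], [9, 0]] = 3·[1, 3][1, 0]ᵀ and M₂ = S₀ − 2·S₁ = [[-4, -2], [-4, -2]] = (-2)·[1, 1][2, 1]ᵀ, so take a₁ = [1, 3], b₁ = [1, 0], a₂ = [1, 1], b₂ = [2, 1].
Each slice is an integer combination of E₁ = a₁b₁ᵀ and E₂ = a₂b₂ᵀ: S₀ = 6·E₁ + 2·E₂, S₁ = 3·E₁ + 2·E₂, S₂ = 9·E₁; reading off coefficients, c₁ = [6, 3, 9] and c₂ = [2, 2, 0].
Hence T = [1, 3] (x) [1, 0] (x) [6, 3, 9] + [1, 1] (x) [2, 1] (x) [2, 2, 0], so rank(T) ≤ 2.
These bounds meet, so rank(T) = 2.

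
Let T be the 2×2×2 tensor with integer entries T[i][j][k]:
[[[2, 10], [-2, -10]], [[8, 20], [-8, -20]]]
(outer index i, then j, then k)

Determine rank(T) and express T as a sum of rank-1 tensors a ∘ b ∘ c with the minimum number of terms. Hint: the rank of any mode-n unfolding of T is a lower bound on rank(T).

Lower bound: the mode-3 unfolding of T (rows indexed by k, columns by (i,j) = (0,0), (0,1), (1,0), (1,1)) is [[2, -2, 8, -8], [10, -10, 20, -20]].
There the 2×2 minor on rows k ∈ {0, 1}, columns (i,j) ∈ {(0,0), (1,0)} is det [[2, 8], [10, 20]] = -40 ≠ 0, so this unfolding has rank ≥ 2; CP rank is at least every unfolding rank, so rank(T) ≥ 2. (This is only a lower bound: in general the CP rank may exceed every unfolding rank, so we still need to exhibit 2 rank-1 terms summing to T.)
Upper bound — finding two terms. Every mode-2 slice of T is a multiple of one matrix: T[:,j,:] = b[j]·M with b = [1, -1] and M = [[2, 10], [8, 20]] (rows indexed by i, columns by k). So it suffices to write M as a sum of two rank-1 matrices.
Splitting M by its rows (i = 0, 1), M = [1, 0][2, 10]ᵀ + [0, 1][8, 20]ᵀ.
Hence T = [1, 0] ∘ [1, -1] ∘ [2, 10] + [0, 1] ∘ [1, -1] ∘ [8, 20], so rank(T) ≤ 2.
These bounds meet, so rank(T) = 2.

rank(T) = 2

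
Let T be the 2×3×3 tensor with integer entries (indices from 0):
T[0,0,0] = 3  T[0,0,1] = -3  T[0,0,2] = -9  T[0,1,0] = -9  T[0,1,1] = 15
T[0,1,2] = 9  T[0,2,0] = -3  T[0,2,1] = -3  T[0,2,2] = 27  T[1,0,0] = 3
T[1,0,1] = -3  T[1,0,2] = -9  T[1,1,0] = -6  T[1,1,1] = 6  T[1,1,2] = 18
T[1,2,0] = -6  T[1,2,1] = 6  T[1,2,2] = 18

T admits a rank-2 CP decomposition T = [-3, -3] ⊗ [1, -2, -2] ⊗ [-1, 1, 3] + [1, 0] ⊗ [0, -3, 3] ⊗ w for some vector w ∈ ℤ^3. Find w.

w = [1, -3, 3]

Subtract the known terms from T to get the rank-1 residual R = [1, 0] ⊗ [0, -3, 3] ⊗ w, so R[i,j,k] = a[i]·b[j]·w[k]. Pick indices with nonzero a[0]·b[1] = (1)·(-3) = -3. Only the fibre through (0,1,·) is needed: R[0,1,:] = T[0,1,:] − Σₗ aₗ[0]bₗ[1]cₗ = [-9, 15, 9] − (-3)·(-2)·[-1, 1, 3] = [-3, 9, -9]. Then w[k] = R[0,1,k] / -3 for each k, giving w = [-3, 9, -9] / -3 = [1, -3, 3].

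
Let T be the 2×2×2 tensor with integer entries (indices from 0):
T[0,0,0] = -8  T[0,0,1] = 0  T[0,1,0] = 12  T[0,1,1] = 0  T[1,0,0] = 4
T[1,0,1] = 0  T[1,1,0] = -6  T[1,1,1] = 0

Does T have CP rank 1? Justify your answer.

If T = a (x) b (x) c then every fibre of T is a multiple of the corresponding factor, so read the factors off the fibres through the nonzero entry T[0,0,0] = -8.
The mode-1 fibre T[:,0,0] = [-8, 4] gives a = (2, -1) (primitive direction); the mode-2 fibre T[0,:,0] = [-8, 12] gives b = (2, -3); then c[k] = T[0,0,k] / (a[0]·b[0]) = [-8, 0] / 4 = (-2, 0).
Expanding (2, -1) (x) (2, -3) (x) (-2, 0) reproduces all 8 entries of T, so T = (2, -1) (x) (2, -3) (x) (-2, 0) and rank(T) ≤ 1.
Equivalently every frontal slice T[:,:,k] is c[k] times the rank-1 matrix (2, -1) (x) (2, -3). So T has rank 1 (it is nonzero).

Yes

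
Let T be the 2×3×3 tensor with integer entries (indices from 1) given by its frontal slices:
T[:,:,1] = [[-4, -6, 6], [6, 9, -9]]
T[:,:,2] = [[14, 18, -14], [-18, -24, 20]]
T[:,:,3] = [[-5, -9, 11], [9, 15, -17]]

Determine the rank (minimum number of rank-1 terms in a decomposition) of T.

2

Lower bound: in the mode-2 unfolding of T (rows indexed by j, columns by (i,k)) the 2×2 minor on rows j ∈ {1, 2}, columns (i,k) ∈ {(1,1), (1,2)} is det [[-4, 14], [-6, 18]] = 12 ≠ 0, so that unfolding has rank ≥ 2 and hence rank(T) ≥ 2 (CP rank is at least every unfolding rank, though it can be larger).
Upper bound: with S_k = T[:,:,k], the two rank-1 terms a₁b₁ᵀ, a₂b₂ᵀ are the rank-1 members of the pencil x·S₁ + y·S₂.
The 2×2 minor of x·S₁ + y·S₂ on rows {1,2}, columns {1,2} is 6·xy − 12·y² = 6·(x − 2·y)(y), vanishing at (x:y) = (2:1) and (1:0).
M₁ = 2·S₁ + S₂ = [[6, 6, -2], [-6, -6, 2]] = 2·(1, -1)(3, 3, -1)ᵀ and M₂ = S₁ = [[-4, -6, 6], [6, 9, -9]] = −(2, -3)(2, 3, -3)ᵀ, so take a₁ = (1, -1), b₁ = (3, 3, -1), a₂ = (2, -3), b₂ = (2, 3, -3).
Each slice is an integer combination of E₁ = a₁b₁ᵀ and E₂ = a₂b₂ᵀ: S₁ = −E₂, S₂ = 2·E₁ + 2·E₂, S₃ = E₁ − 2·E₂; reading off coefficients, c₁ = (0, 2, 1) and c₂ = (-1, 2, -2).
Hence T = (1, -1) ⊗ (3, 3, -1) ⊗ (0, 2, 1) + (2, -3) ⊗ (2, 3, -3) ⊗ (-1, 2, -2), so rank(T) ≤ 2.
These bounds meet, so rank(T) = 2.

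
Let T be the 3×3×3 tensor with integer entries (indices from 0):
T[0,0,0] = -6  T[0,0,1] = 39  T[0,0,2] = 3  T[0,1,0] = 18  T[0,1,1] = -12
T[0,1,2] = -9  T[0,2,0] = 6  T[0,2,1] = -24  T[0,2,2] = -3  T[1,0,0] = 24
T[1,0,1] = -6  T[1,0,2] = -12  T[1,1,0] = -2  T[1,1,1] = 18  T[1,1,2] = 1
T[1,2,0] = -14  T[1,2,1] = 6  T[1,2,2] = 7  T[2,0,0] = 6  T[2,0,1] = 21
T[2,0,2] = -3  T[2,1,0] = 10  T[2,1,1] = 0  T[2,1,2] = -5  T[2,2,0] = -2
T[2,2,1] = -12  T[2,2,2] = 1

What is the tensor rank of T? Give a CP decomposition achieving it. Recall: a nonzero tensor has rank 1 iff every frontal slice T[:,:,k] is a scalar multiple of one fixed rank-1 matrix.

rank(T) = 2

Lower bound: the mode-2 unfolding of T (rows indexed by j, columns by (i,k) = (0,0), (0,1), (0,2), (1,0), (1,1), (1,2), (2,0), (2,1), (2,2)) is [[-6, 39, 3, 24, -6, -12, 6, 21, -3], [18, -12, -9, -2, 18, 1, 10, 0, -5], [6, -24, -3, -14, 6, 7, -2, -12, 1]].
There the 2×2 minor on rows j ∈ {0, 1}, columns (i,k) ∈ {(0,0), (0,1)} is det [[-6, 39], [18, -12]] = -630 ≠ 0, so this unfolding has rank ≥ 2; CP rank is at least every unfolding rank, so rank(T) ≥ 2. (Flattening ranks never certify an upper bound on CP rank; for that we must actually write T with 2 rank-1 terms.)
Upper bound — finding two terms. Write S_k = T[:,:,k] for the frontal slices: S₀ = [[-6, 18, 6], [24, -2, -14], [6, 10, -2]], S₁ = [[39, -12, -24], [-6, 18, 6], [21, 0, -12]], S₂ = [[3, -9, -3], [-12, 1, 7], [-3, -5, 1]].
If T = a₁ ⊗ b₁ ⊗ c₁ + a₂ ⊗ b₂ ⊗ c₂ then each S_k = c₁[k]·a₁b₁ᵀ + c₂[k]·a₂b₂ᵀ. S₀ and S₁ are linearly independent, so a₁b₁ᵀ and a₂b₂ᵀ must span the same plane of matrices: they are the rank-1 matrices of the form x·S₀ + y·S₁.
The 2×2 minor of x·S₀ + y·S₁ on rows {0,1}, columns {0,1} is −420·x² + 210·xy + 630·y² = (-210)·(2·x − 3·y)(x + y), vanishing at (x:y) = (3:2) and (1:-1).
M₁ = 3·S₀ + 2·S₁ = [[60, 30, -30], [60, 30, -30], [60, 30, -30]] = 30·[1, 1, 1][2, 1, -1]ᵀ and M₂ = S₀ − S₁ = [[-45, 30, 30], [30, -20, -20], [-15, 10, 10]] = (-5)·[3, -2, 1][3, -2, -2]ᵀ, so take a₁ = [1, 1, 1], b₁ = [2, 1, -1], a₂ = [3, -2, 1], b₂ = [3, -2, -2].
Each slice is an integer combination of E₁ = a₁b₁ᵀ and E₂ = a₂b₂ᵀ: S₀ = 6·E₁ − 2·E₂, S₁ = 6·E₁ + 3·E₂, S₂ = −3·E₁ + E₂; reading off coefficients, c₁ = [6, 6, -3] and c₂ = [-2, 3, 1].
Hence T = [1, 1, 1] ⊗ [2, 1, -1] ⊗ [6, 6, -3] + [3, -2, 1] ⊗ [3, -2, -2] ⊗ [-2, 3, 1], so rank(T) ≤ 2.
These bounds meet, so rank(T) = 2.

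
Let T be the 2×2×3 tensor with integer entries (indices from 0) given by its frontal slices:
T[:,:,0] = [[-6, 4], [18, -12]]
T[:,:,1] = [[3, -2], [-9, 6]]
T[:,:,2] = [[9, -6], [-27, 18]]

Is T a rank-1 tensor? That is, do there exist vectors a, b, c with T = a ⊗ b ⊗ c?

Yes

If T = a ⊗ b ⊗ c then every fibre of T is a multiple of the corresponding factor, so read the factors off the fibres through the nonzero entry T[0,0,0] = -6.
The mode-1 fibre T[:,0,0] = [-6, 18] gives a = (1, -3) (primitive direction); the mode-2 fibre T[0,:,0] = [-6, 4] gives b = (3, -2); then c[k] = T[0,0,k] / (a[0]·b[0]) = [-6, 3, 9] / 3 = (-2, 1, 3).
Expanding (1, -3) ⊗ (3, -2) ⊗ (-2, 1, 3) reproduces all 12 entries of T, so T = (1, -3) ⊗ (3, -2) ⊗ (-2, 1, 3) and rank(T) ≤ 1.
Equivalently every frontal slice T[:,:,k] is c[k] times the rank-1 matrix (1, -3) ⊗ (3, -2). So T has rank 1 (it is nonzero).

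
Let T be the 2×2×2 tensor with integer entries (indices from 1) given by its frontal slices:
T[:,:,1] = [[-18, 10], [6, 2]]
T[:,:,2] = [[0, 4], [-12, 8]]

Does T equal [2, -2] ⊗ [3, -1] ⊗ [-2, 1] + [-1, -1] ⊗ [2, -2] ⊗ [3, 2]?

Reconstruct entry (1,1,2) from the claimed factors: Σₗ aₗ[1]bₗ[1]cₗ[2] = (2)·(3)·(1) + (-1)·(2)·(2) = 2, but T[1,1,2] = 0. The claim is false.

No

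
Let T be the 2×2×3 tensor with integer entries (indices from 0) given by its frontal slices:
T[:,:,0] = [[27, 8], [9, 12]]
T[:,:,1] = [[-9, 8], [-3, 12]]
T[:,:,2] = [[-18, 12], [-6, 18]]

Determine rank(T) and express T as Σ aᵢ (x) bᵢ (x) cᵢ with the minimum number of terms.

Lower bound: the mode-1 unfolding of T (rows indexed by i, columns by (j,k) = (0,0), (0,1), (0,2), (1,0), (1,1), (1,2)) is [[27, -9, -18, 8, 8, 12], [9, -3, -6, 12, 12, 18]].
There the 2×2 minor on rows i ∈ {0, 1}, columns (j,k) ∈ {(0,0), (1,0)} is det [[27, 8], [9, 12]] = 252 ≠ 0, so this unfolding has rank ≥ 2; CP rank is at least every unfolding rank, so rank(T) ≥ 2. (This is only a lower bound: in general the CP rank may exceed every unfolding rank, so we still need to exhibit 2 rank-1 terms summing to T.)
Upper bound — finding two terms. Write S_k = T[:,:,k] for the frontal slices: S₀ = [[27, 8], [9, 12]], S₁ = [[-9, 8], [-3, 12]], S₂ = [[-18, 12], [-6, 18]].
If T = a₁ (x) b₁ (x) c₁ + a₂ (x) b₂ (x) c₂ then each S_k = c₁[k]·a₁b₁ᵀ + c₂[k]·a₂b₂ᵀ. S₀ and S₁ are linearly independent, so a₁b₁ᵀ and a₂b₂ᵀ must span the same plane of matrices: they are the rank-1 matrices of the form x·S₀ + y·S₁.
det(x·S₀ + y·S₁) is 252·x² + 168·xy − 84·y² = 84·(3·x − y)(x + y), vanishing at (x:y) = (1:3) and (1:-1).
M₁ = S₀ + 3·S₁ = [[0, 32], [0, 48]] = 16·(2, 3)(0, 1)ᵀ and M₂ = S₀ − S₁ = [[36, 0], [12, 0]] = 12·(3, 1)(1, 0)ᵀ, so take a₁ = (2, 3), b₁ = (0, 1), a₂ = (3, 1), b₂ = (1, 0).
Each slice is an integer combination of E₁ = a₁b₁ᵀ and E₂ = a₂b₂ᵀ: S₀ = 4·E₁ + 9·E₂, S₁ = 4·E₁ − 3·E₂, S₂ = 6·E₁ − 6·E₂; reading off coefficients, c₁ = (4, 4, 6) and c₂ = (9, -3, -6).
Hence T = (2, 3) (x) (0, 1) (x) (4, 4, 6) + (3, 1) (x) (1, 0) (x) (9, -3, -6), so rank(T) ≤ 2.
These bounds meet, so rank(T) = 2.

rank(T) = 2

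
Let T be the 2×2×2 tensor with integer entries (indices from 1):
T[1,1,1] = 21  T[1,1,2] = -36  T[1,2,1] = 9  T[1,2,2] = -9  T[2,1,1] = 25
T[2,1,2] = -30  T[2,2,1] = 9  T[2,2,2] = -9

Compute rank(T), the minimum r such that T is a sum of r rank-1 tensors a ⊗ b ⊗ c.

2

Lower bound: the mode-2 unfolding of T (rows indexed by j, columns by (i,k) = (1,1), (1,2), (2,1), (2,2)) is [[21, -36, 25, -30], [9, -9, 9, -9]].
There the 2×2 minor on rows j ∈ {1, 2}, columns (i,k) ∈ {(1,1), (1,2)} is det [[21, -36], [9, -9]] = 135 ≠ 0, so this unfolding has rank ≥ 2; CP rank is at least every unfolding rank, so rank(T) ≥ 2. (This is only a lower bound: in general the CP rank may exceed every unfolding rank, so we still need to exhibit 2 rank-1 terms summing to T.)
Upper bound — finding two terms. Write S_k = T[:,:,k] for the frontal slices: S₁ = [[21, 9], [25, 9]], S₂ = [[-36, -9], [-30, -9]].
If T = a₁ ⊗ b₁ ⊗ c₁ + a₂ ⊗ b₂ ⊗ c₂ then each S_k = c₁[k]·a₁b₁ᵀ + c₂[k]·a₂b₂ᵀ. S₁ and S₂ are linearly independent, so a₁b₁ᵀ and a₂b₂ᵀ must span the same plane of matrices: they are the rank-1 matrices of the form x·S₁ + y·S₂.
det(x·S₁ + y·S₂) is −36·x² − 18·xy + 54·y² = (-18)·(2·x + 3·y)(x − y), vanishing at (x:y) = (3:-2) and (1:1).
M₁ = 3·S₁ − 2·S₂ = [[135, 45], [135, 45]] = 45·[1, 1][3, 1]ᵀ and M₂ = S₁ + S₂ = [[-15, 0], [-5, 0]] = (-5)·[3, 1][1, 0]ᵀ, so take a₁ = [1, 1], b₁ = [3, 1], a₂ = [3, 1], b₂ = [1, 0].
Each slice is an integer combination of E₁ = a₁b₁ᵀ and E₂ = a₂b₂ᵀ: S₁ = 9·E₁ − 2·E₂, S₂ = −9·E₁ − 3·E₂; reading off coefficients, c₁ = [9, -9] and c₂ = [-2, -3].
Hence T = [1, 1] ⊗ [3, 1] ⊗ [9, -9] + [3, 1] ⊗ [1, 0] ⊗ [-2, -3], so rank(T) ≤ 2.
These bounds meet, so rank(T) = 2.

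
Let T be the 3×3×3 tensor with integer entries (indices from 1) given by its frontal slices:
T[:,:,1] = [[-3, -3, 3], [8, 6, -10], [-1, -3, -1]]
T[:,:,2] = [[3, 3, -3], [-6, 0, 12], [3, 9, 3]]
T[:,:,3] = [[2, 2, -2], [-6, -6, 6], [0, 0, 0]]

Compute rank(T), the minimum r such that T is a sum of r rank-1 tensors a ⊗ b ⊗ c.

2

Lower bound: the mode-3 unfolding of T (rows indexed by k, columns by (i,j) = (1,1), (1,2), (1,3), (2,1), (2,2), (2,3), (3,1), (3,2), (3,3)) is [[-3, -3, 3, 8, 6, -10, -1, -3, -1], [3, 3, -3, -6, 0, 12, 3, 9, 3], [2, 2, -2, -6, -6, 6, 0, 0, 0]].
There the 2×2 minor on rows k ∈ {1, 2}, columns (i,j) ∈ {(1,1), (2,1)} is det [[-3, 8], [3, -6]] = -6 ≠ 0, so this unfolding has rank ≥ 2; CP rank is at least every unfolding rank, so rank(T) ≥ 2. (This is only a lower bound: in general the CP rank may exceed every unfolding rank, so we still need to exhibit 2 rank-1 terms summing to T.)
Upper bound — finding two terms. Write S_k = T[:,:,k] for the frontal slices: S₁ = [[-3, -3, 3], [8, 6, -10], [-1, -3, -1]], S₂ = [[3, 3, -3], [-6, 0, 12], [3, 9, 3]], S₃ = [[2, 2, -2], [-6, -6, 6], [0, 0, 0]].
If T = a₁ ⊗ b₁ ⊗ c₁ + a₂ ⊗ b₂ ⊗ c₂ then each S_k = c₁[k]·a₁b₁ᵀ + c₂[k]·a₂b₂ᵀ. S₁ and S₂ are linearly independent, so a₁b₁ᵀ and a₂b₂ᵀ must span the same plane of matrices: they are the rank-1 matrices of the form x·S₁ + y·S₂.
The 2×2 minor of x·S₁ + y·S₂ on rows {1,2}, columns {1,2} is 6·x² − 24·xy + 18·y² = 6·(x − 3·y)(x − y), vanishing at (x:y) = (3:1) and (1:1).
M₁ = 3·S₁ + S₂ = [[-6, -6, 6], [18, 18, -18], [0, 0, 0]] = (-6)·[1, -3, 0][1, 1, -1]ᵀ and M₂ = S₁ + S₂ = [[0, 0, 0], [2, 6, 2], [2, 6, 2]] = 2·[0, 1, 1][1, 3, 1]ᵀ, so take a₁ = [1, -3, 0], b₁ = [1, 1, -1], a₂ = [0, 1, 1], b₂ = [1, 3, 1].
Each slice is an integer combination of E₁ = a₁b₁ᵀ and E₂ = a₂b₂ᵀ: S₁ = −3·E₁ − E₂, S₂ = 3·E₁ + 3·E₂, S₃ = 2·E₁; reading off coefficients, c₁ = [-3, 3, 2] and c₂ = [-1, 3, 0].
Hence T = [1, -3, 0] ⊗ [1, 1, -1] ⊗ [-3, 3, 2] + [0, 1, 1] ⊗ [1, 3, 1] ⊗ [-1, 3, 0], so rank(T) ≤ 2.
These bounds meet, so rank(T) = 2.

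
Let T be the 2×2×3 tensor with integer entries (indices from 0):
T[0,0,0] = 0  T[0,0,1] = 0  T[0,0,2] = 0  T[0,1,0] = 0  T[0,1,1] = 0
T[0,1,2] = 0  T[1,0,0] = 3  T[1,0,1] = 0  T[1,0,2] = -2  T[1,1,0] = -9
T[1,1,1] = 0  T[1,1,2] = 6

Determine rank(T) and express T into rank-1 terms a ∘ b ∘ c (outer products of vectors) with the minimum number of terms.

rank(T) = 1

Lower bound: T ≠ 0 (e.g. T[1,0,0] = 3), so rank(T) ≥ 1.
Upper bound: if T = a ∘ b ∘ c then every fibre of T is a multiple of the corresponding factor, so read the factors off the fibres through the nonzero entry T[1,0,0] = 3.
The mode-1 fibre T[:,0,0] = [0, 3] gives a = (0, 1) (primitive direction); the mode-2 fibre T[1,:,0] = [3, -9] gives b = (1, -3); then c[k] = T[1,0,k] / (a[1]·b[0]) = [3, 0, -2] / 1 = (3, 0, -2).
Expanding (0, 1) ∘ (1, -3) ∘ (3, 0, -2) reproduces all 12 entries of T, so T = (0, 1) ∘ (1, -3) ∘ (3, 0, -2) and rank(T) ≤ 1.
These bounds meet, so rank(T) = 1.
Check entry T[0,1,2] = 0: (0)·(-3)·(-2) = 0.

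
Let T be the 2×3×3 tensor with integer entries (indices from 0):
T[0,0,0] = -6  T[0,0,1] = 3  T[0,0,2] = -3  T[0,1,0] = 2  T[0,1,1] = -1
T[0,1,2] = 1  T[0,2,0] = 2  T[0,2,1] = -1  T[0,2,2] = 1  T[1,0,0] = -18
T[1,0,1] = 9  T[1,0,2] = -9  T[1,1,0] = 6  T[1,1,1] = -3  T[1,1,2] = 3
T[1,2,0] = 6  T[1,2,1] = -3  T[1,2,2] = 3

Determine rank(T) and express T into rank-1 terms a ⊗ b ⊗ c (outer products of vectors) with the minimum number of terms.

rank(T) = 1

Lower bound: T ≠ 0 (e.g. T[0,0,0] = -6), so rank(T) ≥ 1.
Upper bound: the mode-1 fibre T[:,0,0] = [-6, -18] gives a = [1, 3] (primitive direction); the mode-2 fibre T[0,:,0] = [-6, 2, 2] gives b = [3, -1, -1]; then c[k] = T[0,0,k] / (a[0]·b[0]) = [-6, 3, -3] / 3 = [-2, 1, -1].
Expanding [1, 3] ⊗ [3, -1, -1] ⊗ [-2, 1, -1] reproduces all 18 entries of T, so T = [1, 3] ⊗ [3, -1, -1] ⊗ [-2, 1, -1] and rank(T) ≤ 1.
These bounds meet, so rank(T) = 1.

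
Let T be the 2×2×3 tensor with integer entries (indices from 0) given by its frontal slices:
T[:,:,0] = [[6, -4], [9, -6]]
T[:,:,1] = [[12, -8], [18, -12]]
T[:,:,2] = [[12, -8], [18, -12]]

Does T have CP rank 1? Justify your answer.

The mode-1 fibre T[:,0,0] = [6, 9] gives a = [2, 3] (primitive direction); the mode-2 fibre T[0,:,0] = [6, -4] gives b = [3, -2]; then c[k] = T[0,0,k] / (a[0]·b[0]) = [6, 12, 12] / 6 = [1, 2, 2].
Expanding [2, 3] ⊗ [3, -2] ⊗ [1, 2, 2] reproduces all 12 entries of T, so T = [2, 3] ⊗ [3, -2] ⊗ [1, 2, 2] and rank(T) ≤ 1.
Equivalently every frontal slice T[:,:,k] is c[k] times the rank-1 matrix [2, 3] ⊗ [3, -2]. So T has rank 1 (it is nonzero).

Yes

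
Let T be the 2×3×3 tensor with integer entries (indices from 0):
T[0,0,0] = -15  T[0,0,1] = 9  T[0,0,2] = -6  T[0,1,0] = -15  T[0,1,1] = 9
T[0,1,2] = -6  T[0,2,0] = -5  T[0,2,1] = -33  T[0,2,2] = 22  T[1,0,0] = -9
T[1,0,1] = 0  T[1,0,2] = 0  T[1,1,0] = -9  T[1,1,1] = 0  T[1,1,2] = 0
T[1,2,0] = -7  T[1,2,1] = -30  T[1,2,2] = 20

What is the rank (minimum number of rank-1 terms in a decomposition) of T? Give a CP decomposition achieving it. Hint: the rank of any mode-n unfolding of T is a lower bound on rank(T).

rank(T) = 2

Lower bound: the mode-2 unfolding of T (rows indexed by j, columns by (i,k) = (0,0), (0,1), (0,2), (1,0), (1,1), (1,2)) is [[-15, 9, -6, -9, 0, 0], [-15, 9, -6, -9, 0, 0], [-5, -33, 22, -7, -30, 20]].
There the 2×2 minor on rows j ∈ {0, 2}, columns (i,k) ∈ {(0,0), (0,1)} is det [[-15, 9], [-5, -33]] = 540 ≠ 0, so this unfolding has rank ≥ 2; CP rank is at least every unfolding rank, so rank(T) ≥ 2. (Unfolding ranks only ever bound the CP rank from below — rank(T) can be strictly larger than all of them — so the matching upper bound has to come from an explicit 2-term decomposition.)
Upper bound — finding two terms. Write S_k = T[:,:,k] for the frontal slices: S₀ = [[-15, -15, -5], [-9, -9, -7]], S₁ = [[9, 9, -33], [0, 0, -30]], S₂ = [[-6, -6, 22], [0, 0, 20]].
If T = a₁ (x) b₁ (x) c₁ + a₂ (x) b₂ (x) c₂ then each S_k = c₁[k]·a₁b₁ᵀ + c₂[k]·a₂b₂ᵀ. S₀ and S₁ are linearly independent, so a₁b₁ᵀ and a₂b₂ᵀ must span the same plane of matrices: they are the rank-1 matrices of the form x·S₀ + y·S₁.
The 2×2 minor of x·S₀ + y·S₁ on rows {0,1}, columns {0,2} is 60·x² + 90·xy − 270·y² = 30·(2·x − 3·y)(x + 3·y), vanishing at (x:y) = (3:2) and (3:-1).
M₁ = 3·S₀ + 2·S₁ = [[-27, -27, -81], [-27, -27, -81]] = (-27)·[1, 1][1, 1, 3]ᵀ and M₂ = 3·S₀ − S₁ = [[-54, -54, 18], [-27, -27, 9]] = (-9)·[2, 1][3, 3, -1]ᵀ, so take a₁ = [1, 1], b₁ = [1, 1, 3], a₂ = [2, 1], b₂ = [3, 3, -1].
Each slice is an integer combination of E₁ = a₁b₁ᵀ and E₂ = a₂b₂ᵀ: S₀ = −3·E₁ − 2·E₂, S₁ = −9·E₁ + 3·E₂, S₂ = 6·E₁ − 2·E₂; reading off coefficients, c₁ = [-3, -9, 6] and c₂ = [-2, 3, -2].
Hence T = [1, 1] (x) [1, 1, 3] (x) [-3, -9, 6] + [2, 1] (x) [3, 3, -1] (x) [-2, 3, -2], so rank(T) ≤ 2.
These bounds meet, so rank(T) = 2.
Check entry T[1,2,1] = -30: (1)·(3)·(-9) + (1)·(-1)·(3) = -30.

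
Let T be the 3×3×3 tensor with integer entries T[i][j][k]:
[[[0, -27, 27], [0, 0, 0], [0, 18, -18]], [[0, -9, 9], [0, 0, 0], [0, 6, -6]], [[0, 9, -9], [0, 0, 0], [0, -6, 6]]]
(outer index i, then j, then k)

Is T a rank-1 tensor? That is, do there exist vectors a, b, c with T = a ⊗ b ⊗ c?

The mode-1 fibre T[:,0,1] = [-27, -9, 9] gives a = [3, 1, -1] (primitive direction); the mode-2 fibre T[0,:,1] = [-27, 0, 18] gives b = [3, 0, -2]; then c[k] = T[0,0,k] / (a[0]·b[0]) = [0, -27, 27] / 9 = [0, -3, 3].
Expanding [3, 1, -1] ⊗ [3, 0, -2] ⊗ [0, -3, 3] reproduces all 27 entries of T, so T = [3, 1, -1] ⊗ [3, 0, -2] ⊗ [0, -3, 3] and rank(T) ≤ 1.
Equivalently every frontal slice T[:,:,k] is c[k] times the rank-1 matrix [3, 1, -1] ⊗ [3, 0, -2]. So T has rank 1 (it is nonzero).

Yes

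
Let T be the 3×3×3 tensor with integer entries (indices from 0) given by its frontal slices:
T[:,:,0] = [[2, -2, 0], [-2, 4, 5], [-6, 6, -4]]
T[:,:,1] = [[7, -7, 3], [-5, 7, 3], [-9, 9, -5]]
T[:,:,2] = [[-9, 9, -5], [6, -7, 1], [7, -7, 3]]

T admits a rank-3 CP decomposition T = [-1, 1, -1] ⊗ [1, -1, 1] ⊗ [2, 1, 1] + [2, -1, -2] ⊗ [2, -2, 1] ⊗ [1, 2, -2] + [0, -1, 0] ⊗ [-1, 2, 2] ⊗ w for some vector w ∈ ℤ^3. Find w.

w = [-2, -2, 1]

Subtract the known terms from T to get the rank-1 residual R = [0, -1, 0] ⊗ [-1, 2, 2] ⊗ w, so R[i,j,k] = a[i]·b[j]·w[k]. Pick indices with nonzero a[1]·b[0] = (-1)·(-1) = 1. Only the fibre through (1,0,·) is needed: R[1,0,:] = T[1,0,:] − Σₗ aₗ[1]bₗ[0]cₗ = [-2, -5, 6] − (1)·(1)·[2, 1, 1] − (-1)·(2)·[1, 2, -2] = [-2, -2, 1]. Then w[k] = R[1,0,k] / 1 for each k, giving w = [-2, -2, 1] / 1 = [-2, -2, 1].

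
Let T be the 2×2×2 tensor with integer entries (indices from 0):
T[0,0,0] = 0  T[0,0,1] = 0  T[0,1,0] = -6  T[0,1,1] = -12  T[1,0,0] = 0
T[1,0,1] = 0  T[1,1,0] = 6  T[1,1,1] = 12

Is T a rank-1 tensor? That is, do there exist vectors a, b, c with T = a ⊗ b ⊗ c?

If T = a ⊗ b ⊗ c then every fibre of T is a multiple of the corresponding factor, so read the factors off the fibres through the nonzero entry T[0,1,0] = -6.
The mode-1 fibre T[:,1,0] = [-6, 6] gives a = [1, -1] (primitive direction); the mode-2 fibre T[0,:,0] = [0, -6] gives b = [0, 1]; then c[k] = T[0,1,k] / (a[0]·b[1]) = [-6, -12] / 1 = [-6, -12].
Expanding [1, -1] ⊗ [0, 1] ⊗ [-6, -12] reproduces all 8 entries of T, so T = [1, -1] ⊗ [0, 1] ⊗ [-6, -12] and rank(T) ≤ 1.
Equivalently every frontal slice T[:,:,k] is c[k] times the rank-1 matrix [1, -1] ⊗ [0, 1]. So T has rank 1 (it is nonzero).

Yes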